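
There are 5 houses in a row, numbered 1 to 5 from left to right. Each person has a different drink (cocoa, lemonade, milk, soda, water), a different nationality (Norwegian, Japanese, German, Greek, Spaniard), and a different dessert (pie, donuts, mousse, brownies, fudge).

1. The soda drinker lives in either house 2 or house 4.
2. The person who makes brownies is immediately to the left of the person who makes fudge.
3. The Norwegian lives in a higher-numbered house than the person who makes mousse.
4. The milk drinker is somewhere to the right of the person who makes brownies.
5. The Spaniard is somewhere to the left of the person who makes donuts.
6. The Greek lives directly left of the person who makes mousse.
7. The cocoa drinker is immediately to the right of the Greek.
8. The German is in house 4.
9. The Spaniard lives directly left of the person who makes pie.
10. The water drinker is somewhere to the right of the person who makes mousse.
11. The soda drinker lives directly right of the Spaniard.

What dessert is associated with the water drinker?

donuts

From clue 8, the German must be in house 4.
So house 1 gets lemonade for drink.
So house 1 gets brownies for dessert.
Clue 2 places the person who makes fudge in house 2.
House 5 dessert: only donuts fits.
Clue 3 places the Norwegian in house 5.
From clue 9, the Spaniard must be in house 3.
Clue 11 places the soda drinker in house 4.
That leaves milk as the drink for house 2.
House 3 drink: only cocoa fits.
House 5 drink: only water fits.
House 1's nationality must be Japanese (nothing else left).
House 2 nationality: only Greek fits.
The only dessert still possible for house 3 is mousse.
House 4's dessert must be pie (nothing else left).
So: house 1 = lemonade/Japanese/brownies, house 2 = milk/Greek/fudge, house 3 = cocoa/Spaniard/mousse, house 4 = soda/German/pie, house 5 = water/Norwegian/donuts.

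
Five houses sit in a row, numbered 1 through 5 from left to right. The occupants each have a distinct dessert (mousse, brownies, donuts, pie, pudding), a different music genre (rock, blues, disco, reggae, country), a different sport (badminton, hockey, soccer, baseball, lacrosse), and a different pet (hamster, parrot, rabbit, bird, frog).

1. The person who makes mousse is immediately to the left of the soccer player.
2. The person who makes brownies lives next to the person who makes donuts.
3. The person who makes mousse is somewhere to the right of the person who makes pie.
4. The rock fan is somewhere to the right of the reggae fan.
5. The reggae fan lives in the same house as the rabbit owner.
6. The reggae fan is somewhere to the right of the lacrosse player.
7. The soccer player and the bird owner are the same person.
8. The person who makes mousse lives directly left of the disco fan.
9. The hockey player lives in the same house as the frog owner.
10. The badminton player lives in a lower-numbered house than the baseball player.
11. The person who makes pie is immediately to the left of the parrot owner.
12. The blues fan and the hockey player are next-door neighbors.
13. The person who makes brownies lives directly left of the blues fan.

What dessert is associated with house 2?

donuts

The only music genre still possible for house 1 is country.
The person who makes mousse is narrowed to house 2 or 3 or 4; consider each.
Placing it in house 2 and house 3 leads to a contradiction, so it's in house 4.
The soccer player is in house 5 (clue 1).
Clue 7: the bird owner is in house 5.
Clue 8: the disco fan is in house 5.
The only dessert still possible for house 5 is pudding.
The reggae fan is narrowed to house 2 or 3; consider each.
Placing it in house 2 leads to a contradiction, so it's in house 3.
By clue 4, the rock fan is in house 4.
From clue 5, the rabbit owner must be in house 3.
The only music genre still possible for house 2 is blues.
Clue 12 places the hockey player in house 1.
Clue 13: the person who makes brownies is in house 1.
That leaves donuts as the dessert for house 2.
That leaves pie as the dessert for house 3.
The only sport still possible for house 2 is lacrosse.
House 4 sport: only baseball fits.
Clue 9: the frog owner is in house 1.
The parrot owner is in house 4 (clue 11).
House 3 sport: only badminton fits.
House 2 pet: only hamster fits.
So: house 1 = brownies/country/hockey/frog, house 2 = donuts/blues/lacrosse/hamster, house 3 = pie/reggae/badminton/rabbit, house 4 = mousse/rock/baseball/parrot, house 5 = pudding/disco/soccer/bird.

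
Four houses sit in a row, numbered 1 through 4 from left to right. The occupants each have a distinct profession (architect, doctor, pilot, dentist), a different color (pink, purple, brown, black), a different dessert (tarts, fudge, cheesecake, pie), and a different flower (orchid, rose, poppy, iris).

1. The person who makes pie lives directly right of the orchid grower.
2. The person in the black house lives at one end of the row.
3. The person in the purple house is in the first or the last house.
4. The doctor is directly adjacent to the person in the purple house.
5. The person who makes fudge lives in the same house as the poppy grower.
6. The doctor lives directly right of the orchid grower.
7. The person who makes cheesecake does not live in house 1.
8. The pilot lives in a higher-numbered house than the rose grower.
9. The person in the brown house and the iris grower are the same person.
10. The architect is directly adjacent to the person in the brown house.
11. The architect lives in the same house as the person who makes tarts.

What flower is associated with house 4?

The doctor is narrowed to house 2 or 3; consider each.
Placing it in house 3 leads to a contradiction, so it's in house 2.
Clue 4 places the person in the purple house in house 1.
Clue 6 places the orchid grower in house 1.
House 4 color: only black fits.
The person who makes pie is in house 2 (clue 1).
The only dessert still possible for house 1 is tarts.
The only flower still possible for house 4 is poppy.
Clue 5 places the person who makes fudge in house 4.
Clue 11 places the architect in house 1.
That leaves cheesecake as the dessert for house 3.
Clue 10: the person in the brown house is in house 2.
So house 3 gets pink for color.
From clue 9, the iris grower must be in house 2.
The only flower still possible for house 3 is rose.
The pilot is in house 4 (clue 8).
House 3 profession: only dentist fits.
So: house 1 = architect/purple/tarts/orchid, house 2 = doctor/brown/pie/iris, house 3 = dentist/pink/cheesecake/rose, house 4 = pilot/black/fudge/poppy.

poppy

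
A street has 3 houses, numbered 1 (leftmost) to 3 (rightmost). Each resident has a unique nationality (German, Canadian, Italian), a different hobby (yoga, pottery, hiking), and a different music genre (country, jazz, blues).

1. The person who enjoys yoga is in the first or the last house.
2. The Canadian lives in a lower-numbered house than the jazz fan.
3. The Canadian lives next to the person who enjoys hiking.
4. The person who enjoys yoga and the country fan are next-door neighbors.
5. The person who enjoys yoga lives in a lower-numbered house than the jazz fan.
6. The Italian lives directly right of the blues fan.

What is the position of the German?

By clue 4, the country fan is in house 2.
Clue 5: the person who enjoys yoga is in house 1.
The only music genre still possible for house 1 is blues.
The only music genre still possible for house 3 is jazz.
By clue 6, the Italian is in house 2.
That leaves German as the nationality for house 3.
Clue 3 places the person who enjoys hiking in house 2.
House 1's nationality must be Canadian (nothing else left).
That leaves pottery as the hobby for house 3.
So: house 1 = Canadian/yoga/blues, house 2 = Italian/hiking/country, house 3 = German/pottery/jazz.

3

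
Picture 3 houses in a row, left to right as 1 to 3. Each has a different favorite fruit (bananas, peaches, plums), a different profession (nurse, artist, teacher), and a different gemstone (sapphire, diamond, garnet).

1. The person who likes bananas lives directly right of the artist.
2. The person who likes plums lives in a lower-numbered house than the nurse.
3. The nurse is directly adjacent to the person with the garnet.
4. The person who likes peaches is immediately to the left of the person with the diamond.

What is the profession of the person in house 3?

nurse

So house 3 gets bananas for favorite fruit.
The artist is in house 2 (clue 1).
House 1's profession must be teacher (nothing else left).
That leaves nurse as the profession for house 3.
From clue 3, the person with the garnet must be in house 2.
That leaves sapphire as the gemstone for house 1.
The only gemstone still possible for house 3 is diamond.
By clue 4, the person who likes peaches is in house 2.
House 1 favorite fruit: only plums fits.
So: house 1 = plums/teacher/sapphire, house 2 = peaches/artist/garnet, house 3 = bananas/nurse/diamond.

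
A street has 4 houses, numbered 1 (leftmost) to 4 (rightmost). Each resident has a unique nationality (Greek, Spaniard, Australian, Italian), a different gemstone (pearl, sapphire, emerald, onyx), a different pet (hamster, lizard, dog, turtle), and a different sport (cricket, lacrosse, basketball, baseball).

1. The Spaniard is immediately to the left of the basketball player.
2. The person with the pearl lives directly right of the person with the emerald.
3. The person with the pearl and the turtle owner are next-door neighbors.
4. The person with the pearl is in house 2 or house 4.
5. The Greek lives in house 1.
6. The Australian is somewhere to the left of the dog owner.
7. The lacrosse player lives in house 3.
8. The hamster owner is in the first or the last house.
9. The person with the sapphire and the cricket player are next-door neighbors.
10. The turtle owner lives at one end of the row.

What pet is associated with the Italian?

From clue 5, the Greek must be in house 1.
The lacrosse player is in house 3 (clue 7).
That leaves Italian as the nationality for house 4.
Clue 1 places the Spaniard in house 3.
By clue 1, the basketball player is in house 4.
By clue 3, the person with the pearl is in house 2.
From clue 3, the turtle owner must be in house 1.
The only nationality still possible for house 2 is Australian.
The only gemstone still possible for house 4 is onyx.
So house 2 gets lizard for pet.
House 3 pet: only dog fits.
So house 4 gets hamster for pet.
Clue 2: the person with the emerald is in house 1.
Clue 9 places the cricket player in house 2.
House 3's gemstone must be sapphire (nothing else left).
So house 1 gets baseball for sport.
So: house 1 = Greek/emerald/turtle/baseball, house 2 = Australian/pearl/lizard/cricket, house 3 = Spaniard/sapphire/dog/lacrosse, house 4 = Italian/onyx/hamster/basketball.

hamster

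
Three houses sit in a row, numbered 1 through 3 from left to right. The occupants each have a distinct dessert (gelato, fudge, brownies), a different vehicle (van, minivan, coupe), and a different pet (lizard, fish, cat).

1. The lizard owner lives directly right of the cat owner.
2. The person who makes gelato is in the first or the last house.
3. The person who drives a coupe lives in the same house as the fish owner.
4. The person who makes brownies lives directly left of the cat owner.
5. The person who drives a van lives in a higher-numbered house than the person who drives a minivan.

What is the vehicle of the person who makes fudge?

minivan

By clue 4, the person who makes brownies is in house 1.
By clue 4, the cat owner is in house 2.
So house 2 gets fudge for dessert.
That leaves gelato as the dessert for house 3.
The only pet still possible for house 1 is fish.
House 3's pet must be lizard (nothing else left).
Clue 3 places the person who drives a coupe in house 1.
That leaves van as the vehicle for house 3.
That leaves minivan as the vehicle for house 2.
So: house 1 = brownies/coupe/fish, house 2 = fudge/minivan/cat, house 3 = gelato/van/lizard.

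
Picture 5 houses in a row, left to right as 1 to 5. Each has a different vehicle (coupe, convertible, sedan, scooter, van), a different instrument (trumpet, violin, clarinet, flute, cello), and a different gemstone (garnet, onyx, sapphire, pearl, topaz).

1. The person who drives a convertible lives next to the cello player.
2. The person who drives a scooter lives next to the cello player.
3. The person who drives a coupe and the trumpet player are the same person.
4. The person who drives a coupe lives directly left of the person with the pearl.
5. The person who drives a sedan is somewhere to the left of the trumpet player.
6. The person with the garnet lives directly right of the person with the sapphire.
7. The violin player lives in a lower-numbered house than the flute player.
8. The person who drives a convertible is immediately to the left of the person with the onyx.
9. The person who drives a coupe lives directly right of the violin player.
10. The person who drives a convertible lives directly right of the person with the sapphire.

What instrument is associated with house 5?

The person who drives a convertible is narrowed to house 2 or 3 or 4; consider each.
Placing it in house 2 and house 4 leads to a contradiction, so it's in house 3.
Clue 8: the person with the onyx is in house 4.
By clue 10, the person with the sapphire is in house 2.
So house 1 gets topaz for gemstone.
So house 5 gets pearl for gemstone.
From clue 4, the person who drives a coupe must be in house 4.
From clue 9, the violin player must be in house 3.
That leaves clarinet as the instrument for house 1.
House 5 instrument: only flute fits.
House 3's gemstone must be garnet (nothing else left).
By clue 3, the trumpet player is in house 4.
The only instrument still possible for house 2 is cello.
Clue 2 places the person who drives a scooter in house 1.
That leaves van as the vehicle for house 5.
The only vehicle still possible for house 2 is sedan.
So: house 1 = scooter/clarinet/topaz, house 2 = sedan/cello/sapphire, house 3 = convertible/violin/garnet, house 4 = coupe/trumpet/onyx, house 5 = van/flute/pearl.

flute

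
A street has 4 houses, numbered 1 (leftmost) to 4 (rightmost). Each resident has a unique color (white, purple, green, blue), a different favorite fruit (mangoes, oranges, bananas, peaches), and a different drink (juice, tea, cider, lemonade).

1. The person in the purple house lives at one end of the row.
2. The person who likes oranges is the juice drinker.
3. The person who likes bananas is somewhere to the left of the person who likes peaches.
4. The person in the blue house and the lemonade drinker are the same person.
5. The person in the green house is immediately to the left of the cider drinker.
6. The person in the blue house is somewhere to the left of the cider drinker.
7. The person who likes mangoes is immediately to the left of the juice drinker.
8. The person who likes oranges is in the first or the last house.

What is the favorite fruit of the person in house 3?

The person who likes oranges is in house 4 (clue 2).
Clue 2 places the juice drinker in house 4.
Clue 7 places the person who likes mangoes in house 3.
The only favorite fruit still possible for house 1 is bananas.
House 2's favorite fruit must be peaches (nothing else left).
House 3's color must be white (nothing else left).
So house 4 gets purple for color.
The person in the blue house is narrowed to house 1 or 2; consider each.
Placing it in house 2 leads to a contradiction, so it's in house 1.
From clue 4, the lemonade drinker must be in house 1.
House 2 color: only green fits.
From clue 5, the cider drinker must be in house 3.
So house 2 gets tea for drink.
So: house 1 = blue/bananas/lemonade, house 2 = green/peaches/tea, house 3 = white/mangoes/cider, house 4 = purple/oranges/juice.

mangoes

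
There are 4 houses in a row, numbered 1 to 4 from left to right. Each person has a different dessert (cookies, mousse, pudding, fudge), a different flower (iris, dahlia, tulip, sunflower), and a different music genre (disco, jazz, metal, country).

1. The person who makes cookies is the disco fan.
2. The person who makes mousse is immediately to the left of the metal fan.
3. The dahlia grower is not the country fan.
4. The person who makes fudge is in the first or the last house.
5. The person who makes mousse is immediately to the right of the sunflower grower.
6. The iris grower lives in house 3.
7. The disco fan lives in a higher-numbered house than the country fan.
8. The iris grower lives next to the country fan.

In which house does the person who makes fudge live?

From clue 6, the iris grower must be in house 3.
From clue 8, the country fan must be in house 2.
House 1's music genre must be jazz (nothing else left).
The person who makes cookies is narrowed to house 3 or 4; consider each.
Placing it in house 3 leads to a contradiction, so it's in house 4.
Clue 1: the disco fan is in house 4.
House 1's dessert must be fudge (nothing else left).
House 3 music genre: only metal fits.
Clue 2 places the person who makes mousse in house 2.
Clue 5 places the sunflower grower in house 1.
House 3 dessert: only pudding fits.
House 2's flower must be tulip (nothing else left).
House 4's flower must be dahlia (nothing else left).
So: house 1 = fudge/sunflower/jazz, house 2 = mousse/tulip/country, house 3 = pudding/iris/metal, house 4 = cookies/dahlia/disco.

1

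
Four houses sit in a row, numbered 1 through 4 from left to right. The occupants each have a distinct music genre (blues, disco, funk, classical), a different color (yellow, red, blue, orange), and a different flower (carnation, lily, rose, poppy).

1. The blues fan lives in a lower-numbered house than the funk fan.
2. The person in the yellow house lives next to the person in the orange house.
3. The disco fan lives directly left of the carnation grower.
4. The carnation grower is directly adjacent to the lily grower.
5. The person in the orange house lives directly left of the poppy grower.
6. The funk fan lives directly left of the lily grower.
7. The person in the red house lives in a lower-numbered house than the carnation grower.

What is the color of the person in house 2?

That leaves classical as the music genre for house 4.
So house 1 gets rose for flower.
The blues fan is narrowed to house 1 or 2; consider each.
Placing it in house 2 leads to a contradiction, so it's in house 1.
So house 2 gets poppy for flower.
Clue 5: the person in the orange house is in house 1.
Clue 2 places the person in the yellow house in house 2.
That leaves red as the color for house 3.
House 4's color must be blue (nothing else left).
Clue 7: the carnation grower is in house 4.
So house 3 gets lily for flower.
Clue 3 places the disco fan in house 3.
Clue 6 places the funk fan in house 2.
So: house 1 = blues/orange/rose, house 2 = funk/yellow/poppy, house 3 = disco/red/lily, house 4 = classical/blue/carnation.

yellow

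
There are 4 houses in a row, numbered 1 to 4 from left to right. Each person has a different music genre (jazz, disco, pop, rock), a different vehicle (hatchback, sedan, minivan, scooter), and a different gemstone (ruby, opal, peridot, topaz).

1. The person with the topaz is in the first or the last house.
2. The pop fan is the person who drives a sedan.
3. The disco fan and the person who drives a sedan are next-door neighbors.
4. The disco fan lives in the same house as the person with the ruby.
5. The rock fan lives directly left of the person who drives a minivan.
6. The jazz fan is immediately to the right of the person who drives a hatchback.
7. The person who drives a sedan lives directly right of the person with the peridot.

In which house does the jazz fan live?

The person with the topaz is narrowed to house 1 or 4; consider each.
Placing it in house 4 leads to a contradiction, so it's in house 1.
House 1 music genre: only rock fits.
By clue 5, the person who drives a minivan is in house 2.
The jazz fan is narrowed to house 2 or 4; consider each.
Placing it in house 4 leads to a contradiction, so it's in house 2.
From clue 6, the person who drives a hatchback must be in house 1.
The disco fan is narrowed to house 3 or 4; consider each.
Placing it in house 3 leads to a contradiction, so it's in house 4.
The person who drives a sedan is in house 3 (clue 3).
From clue 4, the person with the ruby must be in house 4.
Clue 7: the person with the peridot is in house 2.
House 3's music genre must be pop (nothing else left).
House 4 vehicle: only scooter fits.
The only gemstone still possible for house 3 is opal.
So: house 1 = rock/hatchback/topaz, house 2 = jazz/minivan/peridot, house 3 = pop/sedan/opal, house 4 = disco/scooter/ruby.

2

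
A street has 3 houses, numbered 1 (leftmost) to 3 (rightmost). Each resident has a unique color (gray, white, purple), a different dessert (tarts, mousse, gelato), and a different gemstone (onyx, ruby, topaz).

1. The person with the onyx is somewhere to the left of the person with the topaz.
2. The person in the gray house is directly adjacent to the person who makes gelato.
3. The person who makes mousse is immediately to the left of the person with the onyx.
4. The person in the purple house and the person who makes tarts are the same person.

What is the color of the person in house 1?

gray

The person who makes mousse is in house 1 (clue 3).
From clue 3, the person with the onyx must be in house 2.
So house 1 gets ruby for gemstone.
That leaves topaz as the gemstone for house 3.
The person in the purple house is narrowed to house 2 or 3; consider each.
Placing it in house 2 leads to a contradiction, so it's in house 3.
Clue 4: the person who makes tarts is in house 3.
House 2 dessert: only gelato fits.
The person in the gray house is in house 1 (clue 2).
House 2's color must be white (nothing else left).
So: house 1 = gray/mousse/ruby, house 2 = white/gelato/onyx, house 3 = purple/tarts/topaz.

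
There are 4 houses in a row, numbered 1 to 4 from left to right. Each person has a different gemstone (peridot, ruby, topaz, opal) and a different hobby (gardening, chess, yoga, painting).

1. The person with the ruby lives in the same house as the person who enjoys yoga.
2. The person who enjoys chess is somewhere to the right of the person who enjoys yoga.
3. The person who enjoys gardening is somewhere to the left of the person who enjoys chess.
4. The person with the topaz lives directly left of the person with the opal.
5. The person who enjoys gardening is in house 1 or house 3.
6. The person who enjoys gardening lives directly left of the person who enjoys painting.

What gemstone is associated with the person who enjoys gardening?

The person who enjoys gardening is narrowed to house 1 or 3; consider each.
Placing it in house 3 leads to a contradiction, so it's in house 1.
Clue 6 places the person who enjoys painting in house 2.
That leaves chess as the hobby for house 4.
From clue 1, the person with the ruby must be in house 3.
The only hobby still possible for house 3 is yoga.
Clue 4 places the person with the topaz in house 1.
The person with the opal is in house 2 (clue 4).
The only gemstone still possible for house 4 is peridot.
So: house 1 = topaz/gardening, house 2 = opal/painting, house 3 = ruby/yoga, house 4 = peridot/chess.

topaz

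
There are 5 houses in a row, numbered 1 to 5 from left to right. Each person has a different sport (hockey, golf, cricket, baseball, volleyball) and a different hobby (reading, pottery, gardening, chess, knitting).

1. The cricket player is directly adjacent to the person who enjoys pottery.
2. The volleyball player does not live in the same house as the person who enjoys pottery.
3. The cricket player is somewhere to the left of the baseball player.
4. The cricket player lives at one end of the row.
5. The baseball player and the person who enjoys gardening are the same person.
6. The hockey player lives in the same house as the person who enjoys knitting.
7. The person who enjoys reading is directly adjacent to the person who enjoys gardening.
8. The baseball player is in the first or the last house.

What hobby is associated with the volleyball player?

By clue 4, the cricket player is in house 1.
By clue 8, the baseball player is in house 5.
Clue 1 places the person who enjoys pottery in house 2.
Clue 5 places the person who enjoys gardening in house 5.
By clue 7, the person who enjoys reading is in house 4.
That leaves chess as the hobby for house 1.
So house 3 gets knitting for hobby.
By clue 6, the hockey player is in house 3.
House 2's sport must be golf (nothing else left).
The only sport still possible for house 4 is volleyball.
So: house 1 = cricket/chess, house 2 = golf/pottery, house 3 = hockey/knitting, house 4 = volleyball/reading, house 5 = baseball/gardening.

reading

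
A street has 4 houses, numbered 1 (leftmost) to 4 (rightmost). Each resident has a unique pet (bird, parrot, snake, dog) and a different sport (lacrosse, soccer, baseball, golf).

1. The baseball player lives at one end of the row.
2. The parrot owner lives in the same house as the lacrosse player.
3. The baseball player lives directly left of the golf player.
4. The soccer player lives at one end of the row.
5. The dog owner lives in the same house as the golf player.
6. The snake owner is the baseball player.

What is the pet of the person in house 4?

The baseball player is in house 1 (clue 3).
By clue 3, the golf player is in house 2.
By clue 5, the dog owner is in house 2.
From clue 6, the snake owner must be in house 1.
The only sport still possible for house 3 is lacrosse.
That leaves soccer as the sport for house 4.
By clue 2, the parrot owner is in house 3.
So house 4 gets bird for pet.
So: house 1 = snake/baseball, house 2 = dog/golf, house 3 = parrot/lacrosse, house 4 = bird/soccer.

bird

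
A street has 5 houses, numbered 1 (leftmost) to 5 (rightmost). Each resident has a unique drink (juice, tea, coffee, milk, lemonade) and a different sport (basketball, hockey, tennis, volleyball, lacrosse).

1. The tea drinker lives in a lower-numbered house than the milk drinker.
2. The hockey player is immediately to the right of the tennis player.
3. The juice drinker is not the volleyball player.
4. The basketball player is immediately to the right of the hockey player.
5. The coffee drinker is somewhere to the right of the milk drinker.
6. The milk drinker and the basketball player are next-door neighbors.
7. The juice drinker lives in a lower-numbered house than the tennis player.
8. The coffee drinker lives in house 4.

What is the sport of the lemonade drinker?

volleyball

Clue 8 places the coffee drinker in house 4.
House 5 drink: only lemonade fits.
From clue 6, the milk drinker must be in house 3.
Clue 6: the basketball player is in house 4.
House 2 sport: only tennis fits.
So house 3 gets hockey for sport.
Clue 7 places the juice drinker in house 1.
House 2's drink must be tea (nothing else left).
Clue 3 places the volleyball player in house 5.
That leaves lacrosse as the sport for house 1.
So: house 1 = juice/lacrosse, house 2 = tea/tennis, house 3 = milk/hockey, house 4 = coffee/basketball, house 5 = lemonade/volleyball.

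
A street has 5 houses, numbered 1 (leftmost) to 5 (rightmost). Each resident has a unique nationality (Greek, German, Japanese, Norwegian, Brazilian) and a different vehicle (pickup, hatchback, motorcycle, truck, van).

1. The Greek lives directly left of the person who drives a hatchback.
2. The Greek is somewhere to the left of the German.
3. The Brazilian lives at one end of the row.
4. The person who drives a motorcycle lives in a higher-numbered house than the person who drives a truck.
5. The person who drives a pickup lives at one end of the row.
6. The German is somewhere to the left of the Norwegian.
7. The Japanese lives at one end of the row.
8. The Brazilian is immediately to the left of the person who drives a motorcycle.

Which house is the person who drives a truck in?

From clue 8, the Brazilian must be in house 1.
Clue 8: the person who drives a motorcycle is in house 2.
Clue 4: the person who drives a truck is in house 1.
That leaves Greek as the nationality for house 2.
That leaves German as the nationality for house 3.
House 4's nationality must be Norwegian (nothing else left).
That leaves Japanese as the nationality for house 5.
By clue 1, the person who drives a hatchback is in house 3.
The only vehicle still possible for house 4 is van.
The only vehicle still possible for house 5 is pickup.
So: house 1 = Brazilian/truck, house 2 = Greek/motorcycle, house 3 = German/hatchback, house 4 = Norwegian/van, house 5 = Japanese/pickup.

1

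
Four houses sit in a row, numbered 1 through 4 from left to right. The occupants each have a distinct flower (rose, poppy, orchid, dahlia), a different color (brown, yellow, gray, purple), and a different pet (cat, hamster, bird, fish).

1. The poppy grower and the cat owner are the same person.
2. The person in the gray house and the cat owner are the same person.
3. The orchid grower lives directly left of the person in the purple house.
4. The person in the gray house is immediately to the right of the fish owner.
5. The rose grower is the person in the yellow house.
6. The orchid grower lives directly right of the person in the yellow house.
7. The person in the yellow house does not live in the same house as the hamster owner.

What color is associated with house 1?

yellow

The orchid grower is narrowed to house 2 or 3; consider each.
Placing it in house 3 leads to a contradiction, so it's in house 2.
Clue 3 places the person in the purple house in house 3.
By clue 6, the person in the yellow house is in house 1.
Clue 2 places the person in the gray house in house 4.
Clue 2: the cat owner is in house 4.
Clue 4: the fish owner is in house 3.
So house 1 gets rose for flower.
The only color still possible for house 2 is brown.
That leaves bird as the pet for house 1.
The only pet still possible for house 2 is hamster.
Clue 1 places the poppy grower in house 4.
The only flower still possible for house 3 is dahlia.
So: house 1 = rose/yellow/bird, house 2 = orchid/brown/hamster, house 3 = dahlia/purple/fish, house 4 = poppy/gray/cat.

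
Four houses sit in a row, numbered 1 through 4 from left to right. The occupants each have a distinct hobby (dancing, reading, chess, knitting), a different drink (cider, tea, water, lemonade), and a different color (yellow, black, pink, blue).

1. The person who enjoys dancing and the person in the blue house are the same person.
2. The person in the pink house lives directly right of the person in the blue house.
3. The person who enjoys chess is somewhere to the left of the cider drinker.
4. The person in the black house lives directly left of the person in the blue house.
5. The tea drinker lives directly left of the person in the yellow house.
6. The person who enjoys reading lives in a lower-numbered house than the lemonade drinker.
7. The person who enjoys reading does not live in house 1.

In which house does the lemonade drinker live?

That leaves black as the color for house 1.
By clue 4, the person in the blue house is in house 2.
That leaves knitting as the hobby for house 4.
Clue 1 places the person who enjoys dancing in house 2.
Clue 2: the person in the pink house is in house 3.
The only hobby still possible for house 1 is chess.
That leaves reading as the hobby for house 3.
House 1 drink: only water fits.
That leaves yellow as the color for house 4.
The tea drinker is in house 3 (clue 5).
Clue 6: the lemonade drinker is in house 4.
That leaves cider as the drink for house 2.
So: house 1 = chess/water/black, house 2 = dancing/cider/blue, house 3 = reading/tea/pink, house 4 = knitting/lemonade/yellow.

4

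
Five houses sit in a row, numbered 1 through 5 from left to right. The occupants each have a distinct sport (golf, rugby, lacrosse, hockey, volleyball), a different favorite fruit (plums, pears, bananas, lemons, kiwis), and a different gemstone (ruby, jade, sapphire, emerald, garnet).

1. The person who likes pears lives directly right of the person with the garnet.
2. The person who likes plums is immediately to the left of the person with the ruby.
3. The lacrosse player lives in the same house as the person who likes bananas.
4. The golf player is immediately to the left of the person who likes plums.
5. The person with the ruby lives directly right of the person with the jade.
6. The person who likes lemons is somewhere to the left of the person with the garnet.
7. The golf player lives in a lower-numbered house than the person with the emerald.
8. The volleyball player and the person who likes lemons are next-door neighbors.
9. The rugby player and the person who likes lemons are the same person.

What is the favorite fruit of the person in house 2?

That leaves sapphire as the gemstone for house 1.
The golf player is narrowed to house 1 or 2 or 3; consider each.
Placing it in house 2 and house 3 leads to a contradiction, so it's in house 1.
From clue 4, the person who likes plums must be in house 2.
Clue 2: the person with the ruby is in house 3.
Clue 5 places the person with the jade in house 2.
Clue 9 places the rugby player in house 3.
From clue 9, the person who likes lemons must be in house 3.
The only favorite fruit still possible for house 1 is kiwis.
House 4's gemstone must be garnet (nothing else left).
The only gemstone still possible for house 5 is emerald.
Clue 1: the person who likes pears is in house 5.
So house 4 gets bananas for favorite fruit.
From clue 3, the lacrosse player must be in house 4.
So house 2 gets volleyball for sport.
The only sport still possible for house 5 is hockey.
So: house 1 = golf/kiwis/sapphire, house 2 = volleyball/plums/jade, house 3 = rugby/lemons/ruby, house 4 = lacrosse/bananas/garnet, house 5 = hockey/pears/emerald.

plums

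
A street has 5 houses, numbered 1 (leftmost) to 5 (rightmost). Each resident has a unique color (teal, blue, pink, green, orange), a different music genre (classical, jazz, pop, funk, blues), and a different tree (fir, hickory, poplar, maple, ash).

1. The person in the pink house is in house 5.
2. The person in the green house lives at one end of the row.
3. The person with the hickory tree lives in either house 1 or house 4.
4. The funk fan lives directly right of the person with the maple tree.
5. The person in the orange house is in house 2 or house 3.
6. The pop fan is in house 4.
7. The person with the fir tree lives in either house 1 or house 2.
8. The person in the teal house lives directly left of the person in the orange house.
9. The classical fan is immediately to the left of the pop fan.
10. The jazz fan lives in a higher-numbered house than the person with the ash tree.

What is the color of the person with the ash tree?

Clue 1 places the person in the pink house in house 5.
The pop fan is in house 4 (clue 6).
Clue 9: the classical fan is in house 3.
House 1 color: only green fits.
So house 4 gets blue for color.
House 1's music genre must be blues (nothing else left).
That leaves poplar as the tree for house 5.
The person in the orange house is in house 3 (clue 8).
So house 2 gets teal for color.
That leaves ash as the tree for house 3.
From clue 10, the jazz fan must be in house 5.
That leaves funk as the music genre for house 2.
That leaves fir as the tree for house 2.
Clue 4 places the person with the maple tree in house 1.
House 4 tree: only hickory fits.
So: house 1 = green/blues/maple, house 2 = teal/funk/fir, house 3 = orange/classical/ash, house 4 = blue/pop/hickory, house 5 = pink/jazz/poplar.

orange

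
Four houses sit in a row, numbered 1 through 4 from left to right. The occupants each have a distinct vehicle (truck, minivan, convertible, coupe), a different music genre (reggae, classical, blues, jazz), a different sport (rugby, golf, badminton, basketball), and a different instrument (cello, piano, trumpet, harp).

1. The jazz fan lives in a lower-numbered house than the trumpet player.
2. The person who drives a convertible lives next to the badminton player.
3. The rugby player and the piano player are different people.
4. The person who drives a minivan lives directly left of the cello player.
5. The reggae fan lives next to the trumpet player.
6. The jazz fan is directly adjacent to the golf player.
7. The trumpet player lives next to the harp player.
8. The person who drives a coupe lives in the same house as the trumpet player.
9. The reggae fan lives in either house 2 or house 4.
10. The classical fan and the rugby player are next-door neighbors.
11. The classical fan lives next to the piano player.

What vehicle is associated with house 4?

truck

By clue 5, the trumpet player is in house 3.
Clue 8: the person who drives a coupe is in house 3.
So house 1 gets piano for instrument.
Clue 4 places the person who drives a minivan in house 1.
Clue 4: the cello player is in house 2.
The classical fan is in house 2 (clue 11).
So house 1 gets jazz for music genre.
House 3's music genre must be blues (nothing else left).
The only music genre still possible for house 4 is reggae.
That leaves harp as the instrument for house 4.
From clue 6, the golf player must be in house 2.
The rugby player is in house 3 (clue 10).
House 1's sport must be badminton (nothing else left).
House 4's sport must be basketball (nothing else left).
Clue 2: the person who drives a convertible is in house 2.
House 4's vehicle must be truck (nothing else left).
So: house 1 = minivan/jazz/badminton/piano, house 2 = convertible/classical/golf/cello, house 3 = coupe/blues/rugby/trumpet, house 4 = truck/reggae/basketball/harp.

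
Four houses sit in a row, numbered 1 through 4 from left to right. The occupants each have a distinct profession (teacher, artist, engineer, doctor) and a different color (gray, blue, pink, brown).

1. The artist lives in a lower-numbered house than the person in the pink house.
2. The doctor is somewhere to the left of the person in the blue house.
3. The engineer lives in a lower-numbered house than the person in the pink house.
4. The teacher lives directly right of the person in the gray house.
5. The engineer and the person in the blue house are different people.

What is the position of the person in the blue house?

House 4 profession: only teacher fits.
Clue 4: the person in the gray house is in house 3.
So house 1 gets brown for color.
The person in the blue house is narrowed to house 2 or 4; consider each.
Placing it in house 4 leads to a contradiction, so it's in house 2.
From clue 2, the doctor must be in house 1.
The only profession still possible for house 2 is artist.
That leaves engineer as the profession for house 3.
House 4 color: only pink fits.
So: house 1 = doctor/brown, house 2 = artist/blue, house 3 = engineer/gray, house 4 = teacher/pink.

2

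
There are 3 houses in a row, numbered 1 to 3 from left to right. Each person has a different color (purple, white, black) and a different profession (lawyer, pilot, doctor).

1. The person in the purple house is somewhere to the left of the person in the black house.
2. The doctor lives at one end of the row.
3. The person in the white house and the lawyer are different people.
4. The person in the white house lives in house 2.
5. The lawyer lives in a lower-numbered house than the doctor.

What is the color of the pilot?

Clue 4: the person in the white house is in house 2.
By clue 5, the doctor is in house 3.
House 1's color must be purple (nothing else left).
The only color still possible for house 3 is black.
Clue 3: the lawyer is in house 1.
The only profession still possible for house 2 is pilot.
So: house 1 = purple/lawyer, house 2 = white/pilot, house 3 = black/doctor.

white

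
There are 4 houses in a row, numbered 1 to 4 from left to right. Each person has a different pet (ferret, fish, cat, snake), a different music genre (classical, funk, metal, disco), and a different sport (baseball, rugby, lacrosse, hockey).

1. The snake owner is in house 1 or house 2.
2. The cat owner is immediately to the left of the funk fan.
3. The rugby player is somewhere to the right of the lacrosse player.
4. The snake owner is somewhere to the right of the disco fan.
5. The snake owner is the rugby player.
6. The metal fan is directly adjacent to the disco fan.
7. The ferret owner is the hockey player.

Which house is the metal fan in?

Clue 4: the snake owner is in house 2.
From clue 4, the disco fan must be in house 1.
The rugby player is in house 2 (clue 5).
The metal fan is in house 2 (clue 6).
By clue 2, the cat owner is in house 3.
By clue 2, the funk fan is in house 4.
The lacrosse player is in house 1 (clue 3).
House 3 music genre: only classical fits.
The ferret owner is in house 4 (clue 7).
The hockey player is in house 4 (clue 7).
The only pet still possible for house 1 is fish.
That leaves baseball as the sport for house 3.
So: house 1 = fish/disco/lacrosse, house 2 = snake/metal/rugby, house 3 = cat/classical/baseball, house 4 = ferret/funk/hockey.

2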